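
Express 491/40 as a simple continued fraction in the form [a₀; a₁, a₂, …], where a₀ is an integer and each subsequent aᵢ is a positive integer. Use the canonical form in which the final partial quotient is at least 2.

Apply division with remainder until the remainder is 0:
491 = 12·40 + 11, so a_0 = 12
40 = 3·11 + 7, so a_1 = 3
11 = 1·7 + 4, so a_2 = 1
7 = 1·4 + 3, so a_3 = 1
4 = 1·3 + 1, so a_4 = 1
3 = 3·1 + 0, so a_5 = 3

[12; 3, 1, 1, 1, 3]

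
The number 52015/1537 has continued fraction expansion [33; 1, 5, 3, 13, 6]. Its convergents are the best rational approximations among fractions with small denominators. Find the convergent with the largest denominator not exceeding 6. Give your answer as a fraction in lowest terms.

List convergents until the denominator exceeds the bound:
a_0 = 33: 33/1  (≤ bound)
a_1 = 1: 34/1  (≤ bound)
a_2 = 5: 203/6  (≤ bound)
a_3 = 3: 643/19  (> 6, stop)

203/6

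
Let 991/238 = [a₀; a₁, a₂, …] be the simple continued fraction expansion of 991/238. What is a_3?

Apply division with remainder until the remainder is 0:
⌊991/238⌋ = 4, remainder 39
⌊238/39⌋ = 6, remainder 4
⌊39/4⌋ = 9, remainder 3
⌊4/3⌋ = 1, remainder 1

1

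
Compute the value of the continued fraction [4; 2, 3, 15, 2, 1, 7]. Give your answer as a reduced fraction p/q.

11150/2517

Compute successive convergents:
a_0 = 4: 4/1
a_1 = 2: 9/2
a_2 = 3: 31/7
a_3 = 15: 474/107
a_4 = 2: 979/221
a_5 = 1: 1453/328
a_6 = 7: 11150/2517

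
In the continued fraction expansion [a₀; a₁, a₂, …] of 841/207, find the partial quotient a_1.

⌊841/207⌋ = 4, remainder 13
⌊207/13⌋ = 15, remainder 12

15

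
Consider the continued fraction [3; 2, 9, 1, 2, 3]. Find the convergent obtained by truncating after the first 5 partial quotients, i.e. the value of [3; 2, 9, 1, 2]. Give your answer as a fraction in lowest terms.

Start with 2.
1 + 1/(2/1) = 1 + 1/2 = 3/2
9 + 1/(3/2) = 9 + 2/3 = 29/3
2 + 1/(29/3) = 2 + 3/29 = 61/29
3 + 1/(61/29) = 3 + 29/61 = 212/61

212/61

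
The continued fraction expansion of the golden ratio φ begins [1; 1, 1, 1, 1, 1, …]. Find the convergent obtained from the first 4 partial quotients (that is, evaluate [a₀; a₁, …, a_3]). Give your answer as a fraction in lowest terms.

5/3

a_0 = 1: 1/1
a_1 = 1: 2/1
a_2 = 1: 3/2
a_3 = 1: 5/3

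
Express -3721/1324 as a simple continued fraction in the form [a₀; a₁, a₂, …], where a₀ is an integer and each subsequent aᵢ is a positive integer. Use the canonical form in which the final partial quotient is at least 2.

Repeatedly divide and take the remainder:
-3721 = -3·1324 + 251, so a_0 = -3
1324 = 5·251 + 69, so a_1 = 5
251 = 3·69 + 44, so a_2 = 3
69 = 1·44 + 25, so a_3 = 1
44 = 1·25 + 19, so a_4 = 1
25 = 1·19 + 6, so a_5 = 1
19 = 3·6 + 1, so a_6 = 3
6 = 6·1 + 0, so a_7 = 6

[-3; 5, 3, 1, 1, 1, 3, 6]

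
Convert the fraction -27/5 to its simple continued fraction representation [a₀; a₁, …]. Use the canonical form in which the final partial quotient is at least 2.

⌊-27/5⌋ = -6, remainder 3
⌊5/3⌋ = 1, remainder 2
⌊3/2⌋ = 1, remainder 1
⌊2/1⌋ = 2, remainder 0

[-6; 1, 1, 2]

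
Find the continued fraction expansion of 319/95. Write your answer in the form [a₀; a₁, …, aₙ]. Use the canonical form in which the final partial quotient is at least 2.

Run the Euclidean algorithm, recording each quotient:
319 = 3·95 + 34, so a_0 = 3
95 = 2·34 + 27, so a_1 = 2
34 = 1·27 + 7, so a_2 = 1
27 = 3·7 + 6, so a_3 = 3
7 = 1·6 + 1, so a_4 = 1
6 = 6·1 + 0, so a_5 = 6

[3; 2, 1, 3, 1, 6]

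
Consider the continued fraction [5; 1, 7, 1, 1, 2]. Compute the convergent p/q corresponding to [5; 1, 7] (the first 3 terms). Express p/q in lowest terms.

Start with 7.
1 + 1/(7/1) = 1 + 1/7 = 8/7
5 + 1/(8/7) = 5 + 7/8 = 47/8

47/8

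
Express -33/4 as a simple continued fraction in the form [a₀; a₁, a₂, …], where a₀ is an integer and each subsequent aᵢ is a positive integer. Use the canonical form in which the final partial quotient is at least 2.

[-9; 1, 3]

Run the Euclidean algorithm, recording each quotient:
-33 ÷ 4 → quotient -9, remainder 3
4 ÷ 3 → quotient 1, remainder 1
3 ÷ 1 → quotient 3, remainder 0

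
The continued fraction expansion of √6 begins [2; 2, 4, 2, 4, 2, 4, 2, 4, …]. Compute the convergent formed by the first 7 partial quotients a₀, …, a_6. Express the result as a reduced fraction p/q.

a_0 = 2: 2/1
a_1 = 2: 5/2
a_2 = 4: 22/9
a_3 = 2: 49/20
a_4 = 4: 218/89
a_5 = 2: 485/198
a_6 = 4: 2158/881

2158/881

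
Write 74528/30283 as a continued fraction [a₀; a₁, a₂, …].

[2; 2, 5, 1, 11, 3, 2, 27]

⌊74528/30283⌋ = 2, remainder 13962
⌊30283/13962⌋ = 2, remainder 2359
⌊13962/2359⌋ = 5, remainder 2167
⌊2359/2167⌋ = 1, remainder 192
⌊2167/192⌋ = 11, remainder 55
⌊192/55⌋ = 3, remainder 27
⌊55/27⌋ = 2, remainder 1
⌊27/1⌋ = 27, remainder 0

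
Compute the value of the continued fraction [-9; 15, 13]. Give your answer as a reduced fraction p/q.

Starting at the tail and folding back:
Start with 13.
15 + 1/(13/1) = 15 + 1/13 = 196/13
-9 + 1/(196/13) = -9 + 13/196 = -1751/196

-1751/196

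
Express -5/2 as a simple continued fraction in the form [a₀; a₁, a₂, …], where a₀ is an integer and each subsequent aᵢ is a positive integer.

[-3; 2]

Run the Euclidean algorithm, recording each quotient:
-5 ÷ 2 → quotient -3, remainder 1
2 ÷ 1 → quotient 2, remainder 0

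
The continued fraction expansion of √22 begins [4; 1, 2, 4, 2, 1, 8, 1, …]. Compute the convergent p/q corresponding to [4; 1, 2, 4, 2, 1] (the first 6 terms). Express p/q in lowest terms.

197/42

Start with 1.
2 + 1/(1/1) = 2 + 1/1 = 3/1
4 + 1/(3/1) = 4 + 1/3 = 13/3
2 + 1/(13/3) = 2 + 3/13 = 29/13
1 + 1/(29/13) = 1 + 13/29 = 42/29
4 + 1/(42/29) = 4 + 29/42 = 197/42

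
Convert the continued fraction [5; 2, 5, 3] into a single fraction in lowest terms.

191/35

Start with 3.
5 + 1/(3/1) = 5 + 1/3 = 16/3
2 + 1/(16/3) = 2 + 3/16 = 35/16
5 + 1/(35/16) = 5 + 16/35 = 191/35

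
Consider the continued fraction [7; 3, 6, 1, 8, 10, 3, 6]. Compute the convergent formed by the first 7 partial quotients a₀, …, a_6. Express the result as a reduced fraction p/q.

Use the convergent recurrence hₖ = aₖ·hₖ₋₁ + hₖ₋₂ (and likewise for the denominators kₖ):
a_0 = 7: 7/1
a_1 = 3: 22/3
a_2 = 6: 139/19
a_3 = 1: 161/22
a_4 = 8: 1427/195
a_5 = 10: 14431/1972
a_6 = 3: 44720/6111

44720/6111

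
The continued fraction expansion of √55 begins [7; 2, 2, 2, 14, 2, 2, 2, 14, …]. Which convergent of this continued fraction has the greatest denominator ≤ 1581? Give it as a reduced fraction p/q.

List convergents until the denominator exceeds the bound:
a_0 = 7: 7/1  (≤ bound)
a_1 = 2: 15/2  (≤ bound)
a_2 = 2: 37/5  (≤ bound)
a_3 = 2: 89/12  (≤ bound)
a_4 = 14: 1283/173  (≤ bound)
a_5 = 2: 2655/358  (≤ bound)
a_6 = 2: 6593/889  (≤ bound)
a_7 = 2: 15841/2136  (> 1581, stop)

6593/889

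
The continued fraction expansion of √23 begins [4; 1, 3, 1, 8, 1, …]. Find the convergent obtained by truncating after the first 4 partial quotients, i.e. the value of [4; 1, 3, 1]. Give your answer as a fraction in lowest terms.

24/5

Collapse the nested fraction from the inside out:
Start with 1.
3 + 1/(1/1) = 3 + 1/1 = 4/1
1 + 1/(4/1) = 1 + 1/4 = 5/4
4 + 1/(5/4) = 4 + 4/5 = 24/5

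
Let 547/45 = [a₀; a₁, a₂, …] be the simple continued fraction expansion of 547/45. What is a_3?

547 ÷ 45 → quotient 12, remainder 7
45 ÷ 7 → quotient 6, remainder 3
7 ÷ 3 → quotient 2, remainder 1
3 ÷ 1 → quotient 3, remainder 0

3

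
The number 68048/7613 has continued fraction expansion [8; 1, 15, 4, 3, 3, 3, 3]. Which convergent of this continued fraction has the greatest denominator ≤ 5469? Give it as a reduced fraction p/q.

20603/2305

List convergents until the denominator exceeds the bound:
a_0 = 8: 8/1  (≤ bound)
a_1 = 1: 9/1  (≤ bound)
a_2 = 15: 143/16  (≤ bound)
a_3 = 4: 581/65  (≤ bound)
a_4 = 3: 1886/211  (≤ bound)
a_5 = 3: 6239/698  (≤ bound)
a_6 = 3: 20603/2305  (≤ bound)
a_7 = 3: 68048/7613  (> 5469, stop)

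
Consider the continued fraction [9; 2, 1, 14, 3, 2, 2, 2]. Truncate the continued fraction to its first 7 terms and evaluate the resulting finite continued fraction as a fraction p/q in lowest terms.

Start with 2.
2 + 1/(2/1) = 2 + 1/2 = 5/2
3 + 1/(5/2) = 3 + 2/5 = 17/5
14 + 1/(17/5) = 14 + 5/17 = 243/17
1 + 1/(243/17) = 1 + 17/243 = 260/243
2 + 1/(260/243) = 2 + 243/260 = 763/260
9 + 1/(763/260) = 9 + 260/763 = 7127/763

7127/763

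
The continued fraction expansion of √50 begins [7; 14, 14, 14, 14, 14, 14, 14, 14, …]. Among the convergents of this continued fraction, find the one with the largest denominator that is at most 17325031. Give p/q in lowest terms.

List convergents until the denominator exceeds the bound:
a_0 = 7: 7/1  (≤ bound)
a_1 = 14: 99/14  (≤ bound)
a_2 = 14: 1393/197  (≤ bound)
a_3 = 14: 19601/2772  (≤ bound)
a_4 = 14: 275807/39005  (≤ bound)
a_5 = 14: 3880899/548842  (≤ bound)
a_6 = 14: 54608393/7722793  (≤ bound)
a_7 = 14: 768398401/108667944  (> 17325031, stop)

54608393/7722793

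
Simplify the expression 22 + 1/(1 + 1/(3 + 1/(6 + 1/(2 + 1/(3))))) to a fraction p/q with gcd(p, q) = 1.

4256/187

Build up convergents one term at a time:
a_0 = 22: 22/1
a_1 = 1: 23/1
a_2 = 3: 91/4
a_3 = 6: 569/25
a_4 = 2: 1229/54
a_5 = 3: 4256/187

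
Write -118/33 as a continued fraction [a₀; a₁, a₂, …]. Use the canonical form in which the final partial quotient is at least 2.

-118 = -4·33 + 14, so a_0 = -4
33 = 2·14 + 5, so a_1 = 2
14 = 2·5 + 4, so a_2 = 2
5 = 1·4 + 1, so a_3 = 1
4 = 4·1 + 0, so a_4 = 4

[-4; 2, 2, 1, 4]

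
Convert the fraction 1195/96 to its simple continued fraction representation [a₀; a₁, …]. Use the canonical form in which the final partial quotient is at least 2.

Apply division with remainder until the remainder is 0:
1195 ÷ 96 → quotient 12, remainder 43
96 ÷ 43 → quotient 2, remainder 10
43 ÷ 10 → quotient 4, remainder 3
10 ÷ 3 → quotient 3, remainder 1
3 ÷ 1 → quotient 3, remainder 0

[12; 2, 4, 3, 3]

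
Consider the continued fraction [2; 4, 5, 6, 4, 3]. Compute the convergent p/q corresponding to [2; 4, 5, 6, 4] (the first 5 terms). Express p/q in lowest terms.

1211/541

Start with 4.
6 + 1/(4/1) = 6 + 1/4 = 25/4
5 + 1/(25/4) = 5 + 4/25 = 129/25
4 + 1/(129/25) = 4 + 25/129 = 541/129
2 + 1/(541/129) = 2 + 129/541 = 1211/541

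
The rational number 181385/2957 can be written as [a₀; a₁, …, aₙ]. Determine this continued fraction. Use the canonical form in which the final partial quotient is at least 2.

[61; 2, 1, 14, 22, 3]

Apply division with remainder until the remainder is 0:
⌊181385/2957⌋ = 61, remainder 1008
⌊2957/1008⌋ = 2, remainder 941
⌊1008/941⌋ = 1, remainder 67
⌊941/67⌋ = 14, remainder 3
⌊67/3⌋ = 22, remainder 1
⌊3/1⌋ = 3, remainder 0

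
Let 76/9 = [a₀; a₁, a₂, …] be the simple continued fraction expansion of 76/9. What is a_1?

2

76 ÷ 9 → quotient 8, remainder 4
9 ÷ 4 → quotient 2, remainder 1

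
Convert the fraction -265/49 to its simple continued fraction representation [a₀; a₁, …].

⌊-265/49⌋ = -6, remainder 29
⌊49/29⌋ = 1, remainder 20
⌊29/20⌋ = 1, remainder 9
⌊20/9⌋ = 2, remainder 2
⌊9/2⌋ = 4, remainder 1
⌊2/1⌋ = 2, remainder 0

[-6; 1, 1, 2, 4, 2]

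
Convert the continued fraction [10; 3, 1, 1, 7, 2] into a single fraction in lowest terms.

1162/113

Collapse the nested fraction from the inside out:
Start with 2.
7 + 1/(2/1) = 7 + 1/2 = 15/2
1 + 1/(15/2) = 1 + 2/15 = 17/15
1 + 1/(17/15) = 1 + 15/17 = 32/17
3 + 1/(32/17) = 3 + 17/32 = 113/32
10 + 1/(113/32) = 10 + 32/113 = 1162/113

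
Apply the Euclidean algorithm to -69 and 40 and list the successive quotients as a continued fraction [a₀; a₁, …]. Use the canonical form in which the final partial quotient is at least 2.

[-2; 3, 1, 1, 1, 3]

Repeatedly divide and take the remainder:
-69 = -2·40 + 11, so a_0 = -2
40 = 3·11 + 7, so a_1 = 3
11 = 1·7 + 4, so a_2 = 1
7 = 1·4 + 3, so a_3 = 1
4 = 1·3 + 1, so a_4 = 1
3 = 3·1 + 0, so a_5 = 3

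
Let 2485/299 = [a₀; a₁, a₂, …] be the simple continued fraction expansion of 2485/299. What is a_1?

3

⌊2485/299⌋ = 8, remainder 93
⌊299/93⌋ = 3, remainder 20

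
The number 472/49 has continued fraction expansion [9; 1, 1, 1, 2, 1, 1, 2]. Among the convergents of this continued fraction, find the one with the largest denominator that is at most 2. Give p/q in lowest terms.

List convergents until the denominator exceeds the bound:
a_0 = 9: 9/1  (≤ bound)
a_1 = 1: 10/1  (≤ bound)
a_2 = 1: 19/2  (≤ bound)
a_3 = 1: 29/3  (> 2, stop)

19/2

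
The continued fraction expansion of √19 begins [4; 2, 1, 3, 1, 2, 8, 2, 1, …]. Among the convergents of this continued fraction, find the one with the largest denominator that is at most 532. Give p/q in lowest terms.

1421/326

List convergents until the denominator exceeds the bound:
a_0 = 4: 4/1  (≤ bound)
a_1 = 2: 9/2  (≤ bound)
a_2 = 1: 13/3  (≤ bound)
a_3 = 3: 48/11  (≤ bound)
a_4 = 1: 61/14  (≤ bound)
a_5 = 2: 170/39  (≤ bound)
a_6 = 8: 1421/326  (≤ bound)
a_7 = 2: 3012/691  (> 532, stop)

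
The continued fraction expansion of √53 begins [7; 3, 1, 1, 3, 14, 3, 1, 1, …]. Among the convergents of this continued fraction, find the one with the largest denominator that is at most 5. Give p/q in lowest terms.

a_0 = 7: 7/1  (≤ bound)
a_1 = 3: 22/3  (≤ bound)
a_2 = 1: 29/4  (≤ bound)
a_3 = 1: 51/7  (> 5, stop)

29/4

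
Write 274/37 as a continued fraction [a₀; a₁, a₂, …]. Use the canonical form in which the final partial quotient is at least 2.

[7; 2, 2, 7]

274 = 7·37 + 15, so a_0 = 7
37 = 2·15 + 7, so a_1 = 2
15 = 2·7 + 1, so a_2 = 2
7 = 7·1 + 0, so a_3 = 7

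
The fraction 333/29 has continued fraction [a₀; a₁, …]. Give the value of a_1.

⌊333/29⌋ = 11, remainder 14
⌊29/14⌋ = 2, remainder 1

2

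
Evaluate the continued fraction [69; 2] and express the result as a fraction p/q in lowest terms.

Starting at the tail and folding back:
Start with 2.
69 + 1/(2/1) = 69 + 1/2 = 139/2

139/2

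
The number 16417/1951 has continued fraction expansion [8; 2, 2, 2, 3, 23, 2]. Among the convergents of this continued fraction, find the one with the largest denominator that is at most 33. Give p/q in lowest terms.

a_0 = 8: 8/1  (≤ bound)
a_1 = 2: 17/2  (≤ bound)
a_2 = 2: 42/5  (≤ bound)
a_3 = 2: 101/12  (≤ bound)
a_4 = 3: 345/41  (> 33, stop)

101/12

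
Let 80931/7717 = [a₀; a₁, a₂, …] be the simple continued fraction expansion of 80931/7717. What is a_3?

⌊80931/7717⌋ = 10, remainder 3761
⌊7717/3761⌋ = 2, remainder 195
⌊3761/195⌋ = 19, remainder 56
⌊195/56⌋ = 3, remainder 27

3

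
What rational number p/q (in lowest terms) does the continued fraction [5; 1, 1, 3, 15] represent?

596/107

Start with 15.
3 + 1/(15/1) = 3 + 1/15 = 46/15
1 + 1/(46/15) = 1 + 15/46 = 61/46
1 + 1/(61/46) = 1 + 46/61 = 107/61
5 + 1/(107/61) = 5 + 61/107 = 596/107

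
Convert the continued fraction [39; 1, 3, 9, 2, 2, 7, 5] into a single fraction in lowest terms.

291733/7338

Starting at the tail and folding back:
Start with 5.
7 + 1/(5/1) = 7 + 1/5 = 36/5
2 + 1/(36/5) = 2 + 5/36 = 77/36
2 + 1/(77/36) = 2 + 36/77 = 190/77
9 + 1/(190/77) = 9 + 77/190 = 1787/190
3 + 1/(1787/190) = 3 + 190/1787 = 5551/1787
1 + 1/(5551/1787) = 1 + 1787/5551 = 7338/5551
39 + 1/(7338/5551) = 39 + 5551/7338 = 291733/7338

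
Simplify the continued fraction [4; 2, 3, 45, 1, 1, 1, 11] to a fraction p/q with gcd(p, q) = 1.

Start with 11.
1 + 1/(11/1) = 1 + 1/11 = 12/11
1 + 1/(12/11) = 1 + 11/12 = 23/12
1 + 1/(23/12) = 1 + 12/23 = 35/23
45 + 1/(35/23) = 45 + 23/35 = 1598/35
3 + 1/(1598/35) = 3 + 35/1598 = 4829/1598
2 + 1/(4829/1598) = 2 + 1598/4829 = 11256/4829
4 + 1/(11256/4829) = 4 + 4829/11256 = 49853/11256

49853/11256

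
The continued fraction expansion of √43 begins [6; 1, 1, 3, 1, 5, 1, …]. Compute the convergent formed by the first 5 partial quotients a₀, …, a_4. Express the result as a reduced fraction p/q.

a_0 = 6: 6/1
a_1 = 1: 7/1
a_2 = 1: 13/2
a_3 = 3: 46/7
a_4 = 1: 59/9

59/9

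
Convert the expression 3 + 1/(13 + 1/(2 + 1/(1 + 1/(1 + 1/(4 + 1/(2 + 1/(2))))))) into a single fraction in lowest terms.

5147/1674

Start with 2.
2 + 1/(2/1) = 2 + 1/2 = 5/2
4 + 1/(5/2) = 4 + 2/5 = 22/5
1 + 1/(22/5) = 1 + 5/22 = 27/22
1 + 1/(27/22) = 1 + 22/27 = 49/27
2 + 1/(49/27) = 2 + 27/49 = 125/49
13 + 1/(125/49) = 13 + 49/125 = 1674/125
3 + 1/(1674/125) = 3 + 125/1674 = 5147/1674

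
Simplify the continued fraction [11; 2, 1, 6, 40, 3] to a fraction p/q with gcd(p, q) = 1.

a_0 = 11: 11/1
a_1 = 2: 23/2
a_2 = 1: 34/3
a_3 = 6: 227/20
a_4 = 40: 9114/803
a_5 = 3: 27569/2429

27569/2429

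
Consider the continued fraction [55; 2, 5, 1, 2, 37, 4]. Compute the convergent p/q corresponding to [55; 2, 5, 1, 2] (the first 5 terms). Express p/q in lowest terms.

2052/37

Start with 2.
1 + 1/(2/1) = 1 + 1/2 = 3/2
5 + 1/(3/2) = 5 + 2/3 = 17/3
2 + 1/(17/3) = 2 + 3/17 = 37/17
55 + 1/(37/17) = 55 + 17/37 = 2052/37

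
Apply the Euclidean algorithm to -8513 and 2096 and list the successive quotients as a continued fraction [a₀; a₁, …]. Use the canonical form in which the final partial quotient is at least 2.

-8513 = -5·2096 + 1967, so a_0 = -5
2096 = 1·1967 + 129, so a_1 = 1
1967 = 15·129 + 32, so a_2 = 15
129 = 4·32 + 1, so a_3 = 4
32 = 32·1 + 0, so a_4 = 32

[-5; 1, 15, 4, 32]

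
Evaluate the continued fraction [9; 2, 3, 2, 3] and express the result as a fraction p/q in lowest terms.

519/55

Work from the innermost term outward:
Start with 3.
2 + 1/(3/1) = 2 + 1/3 = 7/3
3 + 1/(7/3) = 3 + 3/7 = 24/7
2 + 1/(24/7) = 2 + 7/24 = 55/24
9 + 1/(55/24) = 9 + 24/55 = 519/55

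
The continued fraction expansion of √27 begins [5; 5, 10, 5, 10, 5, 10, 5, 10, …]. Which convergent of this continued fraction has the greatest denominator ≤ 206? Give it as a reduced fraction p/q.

List convergents until the denominator exceeds the bound:
a_0 = 5: 5/1  (≤ bound)
a_1 = 5: 26/5  (≤ bound)
a_2 = 10: 265/51  (≤ bound)
a_3 = 5: 1351/260  (> 206, stop)

265/51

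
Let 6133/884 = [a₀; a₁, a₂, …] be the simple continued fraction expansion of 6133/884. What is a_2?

Repeatedly divide and take the remainder:
6133 ÷ 884 → quotient 6, remainder 829
884 ÷ 829 → quotient 1, remainder 55
829 ÷ 55 → quotient 15, remainder 4

15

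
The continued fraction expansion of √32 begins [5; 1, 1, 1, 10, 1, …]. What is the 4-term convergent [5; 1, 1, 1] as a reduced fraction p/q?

Work from the innermost term outward:
Start with 1.
1 + 1/(1/1) = 1 + 1/1 = 2/1
1 + 1/(2/1) = 1 + 1/2 = 3/2
5 + 1/(3/2) = 5 + 2/3 = 17/3

17/3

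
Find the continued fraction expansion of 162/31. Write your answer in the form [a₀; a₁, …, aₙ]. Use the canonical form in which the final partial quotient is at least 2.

[5; 4, 2, 3]

Apply division with remainder until the remainder is 0:
⌊162/31⌋ = 5, remainder 7
⌊31/7⌋ = 4, remainder 3
⌊7/3⌋ = 2, remainder 1
⌊3/1⌋ = 3, remainder 0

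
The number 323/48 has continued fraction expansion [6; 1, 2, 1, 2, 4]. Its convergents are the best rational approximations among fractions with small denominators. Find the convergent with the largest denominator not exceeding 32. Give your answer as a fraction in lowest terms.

List convergents until the denominator exceeds the bound:
a_0 = 6: 6/1  (≤ bound)
a_1 = 1: 7/1  (≤ bound)
a_2 = 2: 20/3  (≤ bound)
a_3 = 1: 27/4  (≤ bound)
a_4 = 2: 74/11  (≤ bound)
a_5 = 4: 323/48  (> 32, stop)

74/11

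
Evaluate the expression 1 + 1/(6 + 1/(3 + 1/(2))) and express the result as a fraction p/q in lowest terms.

Build up convergents one term at a time:
a_0 = 1: 1/1
a_1 = 6: 7/6
a_2 = 3: 22/19
a_3 = 2: 51/44

51/44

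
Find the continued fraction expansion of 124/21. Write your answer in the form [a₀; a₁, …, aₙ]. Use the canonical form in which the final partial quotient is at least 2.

[5; 1, 9, 2]

124 ÷ 21 → quotient 5, remainder 19
21 ÷ 19 → quotient 1, remainder 2
19 ÷ 2 → quotient 9, remainder 1
2 ÷ 1 → quotient 2, remainder 0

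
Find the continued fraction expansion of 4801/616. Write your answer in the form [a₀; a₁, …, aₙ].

[7; 1, 3, 1, 5, 1, 2, 6]

4801 = 7·616 + 489, so a_0 = 7
616 = 1·489 + 127, so a_1 = 1
489 = 3·127 + 108, so a_2 = 3
127 = 1·108 + 19, so a_3 = 1
108 = 5·19 + 13, so a_4 = 5
19 = 1·13 + 6, so a_5 = 1
13 = 2·6 + 1, so a_6 = 2
6 = 6·1 + 0, so a_7 = 6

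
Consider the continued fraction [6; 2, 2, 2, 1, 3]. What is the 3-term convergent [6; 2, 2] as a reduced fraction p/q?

Compute successive convergents:
a_0 = 6: 6/1
a_1 = 2: 13/2
a_2 = 2: 32/5

32/5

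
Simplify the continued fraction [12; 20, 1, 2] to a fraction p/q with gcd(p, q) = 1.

747/62

a_0 = 12: 12/1
a_1 = 20: 241/20
a_2 = 1: 253/21
a_3 = 2: 747/62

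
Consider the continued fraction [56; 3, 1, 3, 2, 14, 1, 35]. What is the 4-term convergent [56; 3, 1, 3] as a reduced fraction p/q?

844/15

Use the convergent recurrence hₖ = aₖ·hₖ₋₁ + hₖ₋₂ (and likewise for the denominators kₖ):
a_0 = 56: 56/1
a_1 = 3: 169/3
a_2 = 1: 225/4
a_3 = 3: 844/15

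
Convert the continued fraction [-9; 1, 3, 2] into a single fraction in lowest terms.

Collapse the nested fraction from the inside out:
Start with 2.
3 + 1/(2/1) = 3 + 1/2 = 7/2
1 + 1/(7/2) = 1 + 2/7 = 9/7
-9 + 1/(9/7) = -9 + 7/9 = -74/9

-74/9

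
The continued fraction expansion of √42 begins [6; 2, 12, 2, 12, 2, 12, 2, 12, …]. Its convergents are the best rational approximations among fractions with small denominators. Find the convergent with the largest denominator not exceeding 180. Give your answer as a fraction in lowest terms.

337/52

List convergents until the denominator exceeds the bound:
a_0 = 6: 6/1  (≤ bound)
a_1 = 2: 13/2  (≤ bound)
a_2 = 12: 162/25  (≤ bound)
a_3 = 2: 337/52  (≤ bound)
a_4 = 12: 4206/649  (> 180, stop)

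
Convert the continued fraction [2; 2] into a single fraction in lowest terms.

5/2

a_0 = 2: 2/1
a_1 = 2: 5/2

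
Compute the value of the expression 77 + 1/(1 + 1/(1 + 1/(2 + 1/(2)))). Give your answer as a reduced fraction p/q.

Start with 2.
2 + 1/(2/1) = 2 + 1/2 = 5/2
1 + 1/(5/2) = 1 + 2/5 = 7/5
1 + 1/(7/5) = 1 + 5/7 = 12/7
77 + 1/(12/7) = 77 + 7/12 = 931/12

931/12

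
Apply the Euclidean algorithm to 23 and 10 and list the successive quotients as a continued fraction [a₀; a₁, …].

⌊23/10⌋ = 2, remainder 3
⌊10/3⌋ = 3, remainder 1
⌊3/1⌋ = 3, remainder 0

[2; 3, 3]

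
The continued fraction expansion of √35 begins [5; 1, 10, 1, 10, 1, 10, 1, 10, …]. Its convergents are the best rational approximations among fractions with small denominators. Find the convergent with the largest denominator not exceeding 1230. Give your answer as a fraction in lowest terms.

a_0 = 5: 5/1  (≤ bound)
a_1 = 1: 6/1  (≤ bound)
a_2 = 10: 65/11  (≤ bound)
a_3 = 1: 71/12  (≤ bound)
a_4 = 10: 775/131  (≤ bound)
a_5 = 1: 846/143  (≤ bound)
a_6 = 10: 9235/1561  (> 1230, stop)

846/143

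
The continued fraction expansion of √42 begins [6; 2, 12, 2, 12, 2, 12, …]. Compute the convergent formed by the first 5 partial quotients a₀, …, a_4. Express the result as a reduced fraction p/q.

Start with 12.
2 + 1/(12/1) = 2 + 1/12 = 25/12
12 + 1/(25/12) = 12 + 12/25 = 312/25
2 + 1/(312/25) = 2 + 25/312 = 649/312
6 + 1/(649/312) = 6 + 312/649 = 4206/649

4206/649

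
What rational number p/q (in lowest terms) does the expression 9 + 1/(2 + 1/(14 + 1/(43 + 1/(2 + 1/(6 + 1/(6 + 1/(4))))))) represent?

a_0 = 9: 9/1
a_1 = 2: 19/2
a_2 = 14: 275/29
a_3 = 43: 11844/1249
a_4 = 2: 23963/2527
a_5 = 6: 155622/16411
a_6 = 6: 957695/100993
a_7 = 4: 3986402/420383

3986402/420383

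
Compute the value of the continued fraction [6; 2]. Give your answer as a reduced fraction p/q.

13/2

Start with 2.
6 + 1/(2/1) = 6 + 1/2 = 13/2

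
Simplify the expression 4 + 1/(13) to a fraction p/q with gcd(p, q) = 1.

53/13

Work from the innermost term outward:
Start with 13.
4 + 1/(13/1) = 4 + 1/13 = 53/13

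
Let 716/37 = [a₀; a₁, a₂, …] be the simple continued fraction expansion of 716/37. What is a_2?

⌊716/37⌋ = 19, remainder 13
⌊37/13⌋ = 2, remainder 11
⌊13/11⌋ = 1, remainder 2

1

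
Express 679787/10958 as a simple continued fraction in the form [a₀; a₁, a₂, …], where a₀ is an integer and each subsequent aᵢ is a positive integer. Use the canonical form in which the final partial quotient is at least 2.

[62; 28, 39, 10]

679787 = 62·10958 + 391, so a_0 = 62
10958 = 28·391 + 10, so a_1 = 28
391 = 39·10 + 1, so a_2 = 39
10 = 10·1 + 0, so a_3 = 10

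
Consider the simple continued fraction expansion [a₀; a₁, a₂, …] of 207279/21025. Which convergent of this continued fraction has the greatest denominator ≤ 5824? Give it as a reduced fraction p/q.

a_0 = 9: 9/1  (≤ bound)
a_1 = 1: 10/1  (≤ bound)
a_2 = 6: 69/7  (≤ bound)
a_3 = 13: 907/92  (≤ bound)
a_4 = 32: 29093/2951  (≤ bound)
a_5 = 1: 30000/3043  (≤ bound)
a_6 = 1: 59093/5994  (> 5824, stop)

30000/3043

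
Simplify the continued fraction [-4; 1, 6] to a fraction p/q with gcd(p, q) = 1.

Start with 6.
1 + 1/(6/1) = 1 + 1/6 = 7/6
-4 + 1/(7/6) = -4 + 6/7 = -22/7

-22/7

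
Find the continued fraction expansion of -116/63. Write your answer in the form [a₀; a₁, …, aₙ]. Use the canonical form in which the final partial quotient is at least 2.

[-2; 6, 3, 3]

Repeatedly divide and take the remainder:
-116 = -2·63 + 10, so a_0 = -2
63 = 6·10 + 3, so a_1 = 6
10 = 3·3 + 1, so a_2 = 3
3 = 3·1 + 0, so a_3 = 3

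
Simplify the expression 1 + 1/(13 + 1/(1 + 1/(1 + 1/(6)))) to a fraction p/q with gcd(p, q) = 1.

189/176

Work from the innermost term outward:
Start with 6.
1 + 1/(6/1) = 1 + 1/6 = 7/6
1 + 1/(7/6) = 1 + 6/7 = 13/7
13 + 1/(13/7) = 13 + 7/13 = 176/13
1 + 1/(176/13) = 1 + 13/176 = 189/176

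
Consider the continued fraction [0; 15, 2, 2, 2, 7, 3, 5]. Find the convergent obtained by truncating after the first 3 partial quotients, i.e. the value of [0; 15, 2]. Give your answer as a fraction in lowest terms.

2/31

Start with 2.
15 + 1/(2/1) = 15 + 1/2 = 31/2
0 + 1/(31/2) = 0 + 2/31 = 2/31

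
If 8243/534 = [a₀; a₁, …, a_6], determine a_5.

1

8243 ÷ 534 → quotient 15, remainder 233
534 ÷ 233 → quotient 2, remainder 68
233 ÷ 68 → quotient 3, remainder 29
68 ÷ 29 → quotient 2, remainder 10
29 ÷ 10 → quotient 2, remainder 9
10 ÷ 9 → quotient 1, remainder 1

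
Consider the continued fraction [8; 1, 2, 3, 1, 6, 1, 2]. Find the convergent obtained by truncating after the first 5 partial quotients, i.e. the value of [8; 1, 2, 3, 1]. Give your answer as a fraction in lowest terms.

113/13

a_0 = 8: 8/1
a_1 = 1: 9/1
a_2 = 2: 26/3
a_3 = 3: 87/10
a_4 = 1: 113/13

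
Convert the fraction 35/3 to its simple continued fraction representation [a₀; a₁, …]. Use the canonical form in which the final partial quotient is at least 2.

Apply division with remainder until the remainder is 0:
⌊35/3⌋ = 11, remainder 2
⌊3/2⌋ = 1, remainder 1
⌊2/1⌋ = 2, remainder 0

[11; 1, 2]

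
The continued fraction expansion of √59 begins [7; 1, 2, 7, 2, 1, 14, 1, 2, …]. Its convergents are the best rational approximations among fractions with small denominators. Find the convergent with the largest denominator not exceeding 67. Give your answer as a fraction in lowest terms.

List convergents until the denominator exceeds the bound:
a_0 = 7: 7/1  (≤ bound)
a_1 = 1: 8/1  (≤ bound)
a_2 = 2: 23/3  (≤ bound)
a_3 = 7: 169/22  (≤ bound)
a_4 = 2: 361/47  (≤ bound)
a_5 = 1: 530/69  (> 67, stop)

361/47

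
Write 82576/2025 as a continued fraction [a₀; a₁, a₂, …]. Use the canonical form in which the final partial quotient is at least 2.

[40; 1, 3, 1, 1, 24, 2, 4]

⌊82576/2025⌋ = 40, remainder 1576
⌊2025/1576⌋ = 1, remainder 449
⌊1576/449⌋ = 3, remainder 229
⌊449/229⌋ = 1, remainder 220
⌊229/220⌋ = 1, remainder 9
⌊220/9⌋ = 24, remainder 4
⌊9/4⌋ = 2, remainder 1
⌊4/1⌋ = 4, remainder 0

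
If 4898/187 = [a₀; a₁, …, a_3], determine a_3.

7

4898 ÷ 187 → quotient 26, remainder 36
187 ÷ 36 → quotient 5, remainder 7
36 ÷ 7 → quotient 5, remainder 1
7 ÷ 1 → quotient 7, remainder 0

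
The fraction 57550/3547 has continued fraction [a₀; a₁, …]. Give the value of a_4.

Repeatedly divide and take the remainder:
⌊57550/3547⌋ = 16, remainder 798
⌊3547/798⌋ = 4, remainder 355
⌊798/355⌋ = 2, remainder 88
⌊355/88⌋ = 4, remainder 3
⌊88/3⌋ = 29, remainder 1

29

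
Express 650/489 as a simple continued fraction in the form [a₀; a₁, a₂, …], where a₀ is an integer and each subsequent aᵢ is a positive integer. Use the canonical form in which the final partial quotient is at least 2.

[1; 3, 26, 1, 5]

Repeatedly divide and take the remainder:
⌊650/489⌋ = 1, remainder 161
⌊489/161⌋ = 3, remainder 6
⌊161/6⌋ = 26, remainder 5
⌊6/5⌋ = 1, remainder 1
⌊5/1⌋ = 5, remainder 0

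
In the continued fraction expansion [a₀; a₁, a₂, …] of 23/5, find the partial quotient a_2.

1

23 = 4·5 + 3, so a_0 = 4
5 = 1·3 + 2, so a_1 = 1
3 = 1·2 + 1, so a_2 = 1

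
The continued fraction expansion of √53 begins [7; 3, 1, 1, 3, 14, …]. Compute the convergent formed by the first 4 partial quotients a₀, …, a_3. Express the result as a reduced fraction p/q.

51/7

Start with 1.
1 + 1/(1/1) = 1 + 1/1 = 2/1
3 + 1/(2/1) = 3 + 1/2 = 7/2
7 + 1/(7/2) = 7 + 2/7 = 51/7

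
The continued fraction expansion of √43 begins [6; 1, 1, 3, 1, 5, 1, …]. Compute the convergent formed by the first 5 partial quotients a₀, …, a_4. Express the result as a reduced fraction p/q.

a_0 = 6: 6/1
a_1 = 1: 7/1
a_2 = 1: 13/2
a_3 = 3: 46/7
a_4 = 1: 59/9

59/9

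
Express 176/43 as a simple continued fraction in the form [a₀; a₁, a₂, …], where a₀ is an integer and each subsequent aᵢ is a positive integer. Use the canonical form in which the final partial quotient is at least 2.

176 = 4·43 + 4, so a_0 = 4
43 = 10·4 + 3, so a_1 = 10
4 = 1·3 + 1, so a_2 = 1
3 = 3·1 + 0, so a_3 = 3

[4; 10, 1, 3]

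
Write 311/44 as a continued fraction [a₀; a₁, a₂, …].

[7; 14, 1, 2]

Run the Euclidean algorithm, recording each quotient:
311 = 7·44 + 3, so a_0 = 7
44 = 14·3 + 2, so a_1 = 14
3 = 1·2 + 1, so a_2 = 1
2 = 2·1 + 0, so a_3 = 2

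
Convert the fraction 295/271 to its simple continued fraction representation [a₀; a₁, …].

[1; 11, 3, 2, 3]

295 = 1·271 + 24, so a_0 = 1
271 = 11·24 + 7, so a_1 = 11
24 = 3·7 + 3, so a_2 = 3
7 = 2·3 + 1, so a_3 = 2
3 = 3·1 + 0, so a_4 = 3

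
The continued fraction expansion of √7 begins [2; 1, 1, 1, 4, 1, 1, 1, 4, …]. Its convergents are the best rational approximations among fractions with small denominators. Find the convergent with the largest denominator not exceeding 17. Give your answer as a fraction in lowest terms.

45/17

List convergents until the denominator exceeds the bound:
a_0 = 2: 2/1  (≤ bound)
a_1 = 1: 3/1  (≤ bound)
a_2 = 1: 5/2  (≤ bound)
a_3 = 1: 8/3  (≤ bound)
a_4 = 4: 37/14  (≤ bound)
a_5 = 1: 45/17  (≤ bound)
a_6 = 1: 82/31  (> 17, stop)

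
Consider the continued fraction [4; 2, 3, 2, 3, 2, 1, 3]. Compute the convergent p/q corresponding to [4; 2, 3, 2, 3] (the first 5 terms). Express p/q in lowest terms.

Build up convergents one term at a time:
a_0 = 4: 4/1
a_1 = 2: 9/2
a_2 = 3: 31/7
a_3 = 2: 71/16
a_4 = 3: 244/55

244/55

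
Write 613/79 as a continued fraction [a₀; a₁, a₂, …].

[7; 1, 3, 6, 3]

613 = 7·79 + 60, so a_0 = 7
79 = 1·60 + 19, so a_1 = 1
60 = 3·19 + 3, so a_2 = 3
19 = 6·3 + 1, so a_3 = 6
3 = 3·1 + 0, so a_4 = 3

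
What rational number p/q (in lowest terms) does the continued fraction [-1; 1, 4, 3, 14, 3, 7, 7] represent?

Start with 7.
7 + 1/(7/1) = 7 + 1/7 = 50/7
3 + 1/(50/7) = 3 + 7/50 = 157/50
14 + 1/(157/50) = 14 + 50/157 = 2248/157
3 + 1/(2248/157) = 3 + 157/2248 = 6901/2248
4 + 1/(6901/2248) = 4 + 2248/6901 = 29852/6901
1 + 1/(29852/6901) = 1 + 6901/29852 = 36753/29852
-1 + 1/(36753/29852) = -1 + 29852/36753 = -6901/36753

-6901/36753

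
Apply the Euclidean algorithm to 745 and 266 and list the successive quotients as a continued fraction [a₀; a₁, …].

[2; 1, 4, 53]

Run the Euclidean algorithm, recording each quotient:
745 ÷ 266 → quotient 2, remainder 213
266 ÷ 213 → quotient 1, remainder 53
213 ÷ 53 → quotient 4, remainder 1
53 ÷ 1 → quotient 53, remainder 0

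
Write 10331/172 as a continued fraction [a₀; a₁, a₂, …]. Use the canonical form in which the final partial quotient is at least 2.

[60; 15, 1, 1, 1, 3]

⌊10331/172⌋ = 60, remainder 11
⌊172/11⌋ = 15, remainder 7
⌊11/7⌋ = 1, remainder 4
⌊7/4⌋ = 1, remainder 3
⌊4/3⌋ = 1, remainder 1
⌊3/1⌋ = 3, remainder 0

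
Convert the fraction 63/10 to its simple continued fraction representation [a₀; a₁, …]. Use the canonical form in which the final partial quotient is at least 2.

Run the Euclidean algorithm, recording each quotient:
⌊63/10⌋ = 6, remainder 3
⌊10/3⌋ = 3, remainder 1
⌊3/1⌋ = 3, remainder 0

[6; 3, 3]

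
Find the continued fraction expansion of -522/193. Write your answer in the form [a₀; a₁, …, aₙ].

[-3; 3, 2, 1, 1, 2, 4]

-522 ÷ 193 → quotient -3, remainder 57
193 ÷ 57 → quotient 3, remainder 22
57 ÷ 22 → quotient 2, remainder 13
22 ÷ 13 → quotient 1, remainder 9
13 ÷ 9 → quotient 1, remainder 4
9 ÷ 4 → quotient 2, remainder 1
4 ÷ 1 → quotient 4, remainder 0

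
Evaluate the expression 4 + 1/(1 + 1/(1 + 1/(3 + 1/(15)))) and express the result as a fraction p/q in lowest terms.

Work from the innermost term outward:
Start with 15.
3 + 1/(15/1) = 3 + 1/15 = 46/15
1 + 1/(46/15) = 1 + 15/46 = 61/46
1 + 1/(61/46) = 1 + 46/61 = 107/61
4 + 1/(107/61) = 4 + 61/107 = 489/107

489/107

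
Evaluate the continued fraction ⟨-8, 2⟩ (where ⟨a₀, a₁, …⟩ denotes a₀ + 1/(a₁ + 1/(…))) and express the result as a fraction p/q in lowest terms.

Compute successive convergents:
a_0 = -8: -8/1
a_1 = 2: -15/2

-15/2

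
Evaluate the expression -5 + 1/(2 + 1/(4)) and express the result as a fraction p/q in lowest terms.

a_0 = -5: -5/1
a_1 = 2: -9/2
a_2 = 4: -41/9

-41/9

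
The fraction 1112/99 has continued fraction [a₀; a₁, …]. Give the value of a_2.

3

1112 = 11·99 + 23, so a_0 = 11
99 = 4·23 + 7, so a_1 = 4
23 = 3·7 + 2, so a_2 = 3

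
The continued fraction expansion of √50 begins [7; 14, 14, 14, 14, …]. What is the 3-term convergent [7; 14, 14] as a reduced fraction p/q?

Start with 14.
14 + 1/(14/1) = 14 + 1/14 = 197/14
7 + 1/(197/14) = 7 + 14/197 = 1393/197

1393/197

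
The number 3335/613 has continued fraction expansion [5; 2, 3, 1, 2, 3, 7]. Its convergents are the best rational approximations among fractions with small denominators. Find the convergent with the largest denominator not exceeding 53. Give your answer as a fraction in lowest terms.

List convergents until the denominator exceeds the bound:
a_0 = 5: 5/1  (≤ bound)
a_1 = 2: 11/2  (≤ bound)
a_2 = 3: 38/7  (≤ bound)
a_3 = 1: 49/9  (≤ bound)
a_4 = 2: 136/25  (≤ bound)
a_5 = 3: 457/84  (> 53, stop)

136/25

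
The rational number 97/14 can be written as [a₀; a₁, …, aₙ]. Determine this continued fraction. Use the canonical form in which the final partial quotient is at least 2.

[6; 1, 13]

⌊97/14⌋ = 6, remainder 13
⌊14/13⌋ = 1, remainder 1
⌊13/1⌋ = 13, remainder 0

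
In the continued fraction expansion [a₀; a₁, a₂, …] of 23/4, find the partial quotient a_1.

⌊23/4⌋ = 5, remainder 3
⌊4/3⌋ = 1, remainder 1

1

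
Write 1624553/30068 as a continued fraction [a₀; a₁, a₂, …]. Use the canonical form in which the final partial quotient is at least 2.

⌊1624553/30068⌋ = 54, remainder 881
⌊30068/881⌋ = 34, remainder 114
⌊881/114⌋ = 7, remainder 83
⌊114/83⌋ = 1, remainder 31
⌊83/31⌋ = 2, remainder 21
⌊31/21⌋ = 1, remainder 10
⌊21/10⌋ = 2, remainder 1
⌊10/1⌋ = 10, remainder 0

[54; 34, 7, 1, 2, 1, 2, 10]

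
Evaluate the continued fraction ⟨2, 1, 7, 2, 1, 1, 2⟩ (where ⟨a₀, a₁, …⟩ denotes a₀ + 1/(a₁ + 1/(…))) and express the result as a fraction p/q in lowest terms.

314/109

Collapse the nested fraction from the inside out:
Start with 2.
1 + 1/(2/1) = 1 + 1/2 = 3/2
1 + 1/(3/2) = 1 + 2/3 = 5/3
2 + 1/(5/3) = 2 + 3/5 = 13/5
7 + 1/(13/5) = 7 + 5/13 = 96/13
1 + 1/(96/13) = 1 + 13/96 = 109/96
2 + 1/(109/96) = 2 + 96/109 = 314/109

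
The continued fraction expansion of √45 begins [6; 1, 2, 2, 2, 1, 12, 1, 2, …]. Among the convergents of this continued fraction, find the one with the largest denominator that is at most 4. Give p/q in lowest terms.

a_0 = 6: 6/1  (≤ bound)
a_1 = 1: 7/1  (≤ bound)
a_2 = 2: 20/3  (≤ bound)
a_3 = 2: 47/7  (> 4, stop)

20/3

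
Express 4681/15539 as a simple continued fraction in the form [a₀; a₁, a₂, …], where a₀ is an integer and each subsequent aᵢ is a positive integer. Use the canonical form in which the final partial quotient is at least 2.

[0; 3, 3, 7, 1, 3, 48]

Repeatedly divide and take the remainder:
⌊4681/15539⌋ = 0, remainder 4681
⌊15539/4681⌋ = 3, remainder 1496
⌊4681/1496⌋ = 3, remainder 193
⌊1496/193⌋ = 7, remainder 145
⌊193/145⌋ = 1, remainder 48
⌊145/48⌋ = 3, remainder 1
⌊48/1⌋ = 48, remainder 0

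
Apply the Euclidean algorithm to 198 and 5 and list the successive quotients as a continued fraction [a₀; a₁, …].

[39; 1, 1, 2]

Repeatedly divide and take the remainder:
198 = 39·5 + 3, so a_0 = 39
5 = 1·3 + 2, so a_1 = 1
3 = 1·2 + 1, so a_2 = 1
2 = 2·1 + 0, so a_3 = 2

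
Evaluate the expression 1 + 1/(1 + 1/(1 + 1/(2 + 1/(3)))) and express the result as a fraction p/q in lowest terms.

27/17

a_0 = 1: 1/1
a_1 = 1: 2/1
a_2 = 1: 3/2
a_3 = 2: 8/5
a_4 = 3: 27/17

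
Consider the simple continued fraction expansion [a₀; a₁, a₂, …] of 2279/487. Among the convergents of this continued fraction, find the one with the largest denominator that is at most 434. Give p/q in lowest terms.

599/128

List convergents until the denominator exceeds the bound:
a_0 = 4: 4/1  (≤ bound)
a_1 = 1: 5/1  (≤ bound)
a_2 = 2: 14/3  (≤ bound)
a_3 = 8: 117/25  (≤ bound)
a_4 = 4: 482/103  (≤ bound)
a_5 = 1: 599/128  (≤ bound)
a_6 = 3: 2279/487  (> 434, stop)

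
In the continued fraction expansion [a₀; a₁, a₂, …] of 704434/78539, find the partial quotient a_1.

1

Apply division with remainder until the remainder is 0:
⌊704434/78539⌋ = 8, remainder 76122
⌊78539/76122⌋ = 1, remainder 2417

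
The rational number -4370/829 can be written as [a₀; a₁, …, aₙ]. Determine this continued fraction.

[-6; 1, 2, 1, 2, 5, 1, 11]

⌊-4370/829⌋ = -6, remainder 604
⌊829/604⌋ = 1, remainder 225
⌊604/225⌋ = 2, remainder 154
⌊225/154⌋ = 1, remainder 71
⌊154/71⌋ = 2, remainder 12
⌊71/12⌋ = 5, remainder 11
⌊12/11⌋ = 1, remainder 1
⌊11/1⌋ = 11, remainder 0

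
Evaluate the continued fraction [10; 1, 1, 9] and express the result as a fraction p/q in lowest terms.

Start with 9.
1 + 1/(9/1) = 1 + 1/9 = 10/9
1 + 1/(10/9) = 1 + 9/10 = 19/10
10 + 1/(19/10) = 10 + 10/19 = 200/19

200/19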